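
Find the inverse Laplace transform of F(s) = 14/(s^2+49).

Standard pair: w/(s^2+w^2) <-> sin(wt)*u(t)
Recognize w^2 = 49, so w = 7; numerator 14 = 2*7.
f(t) = 2*sin(7t)*u(t)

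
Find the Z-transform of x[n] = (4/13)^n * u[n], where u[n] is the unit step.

The Z-transform of a^n * u[n] is z/(z-a) for |z| > |a|.
Here a = 4/13, so X(z) = z/(z - (4/13)) = 13z/(13z - 4)
ROC: |z| > 4/13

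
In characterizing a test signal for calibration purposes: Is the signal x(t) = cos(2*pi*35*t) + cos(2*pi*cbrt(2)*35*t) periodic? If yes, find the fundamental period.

f1 = 35 Hz, f2 = 35*cbrt(2) Hz
Ratio f2/f1 = cbrt(2), which is irrational.
Since the frequency ratio is irrational, no common period exists.
The signal is not periodic.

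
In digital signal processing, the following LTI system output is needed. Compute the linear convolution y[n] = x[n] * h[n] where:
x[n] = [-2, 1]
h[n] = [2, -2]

y[n] = sum_k x[k]*h[n-k]. Output length = len(x) + len(h) - 1 = 2 + 2 - 1 = 3.
y[0] = -2*2 = -4
y[1] = 1*2 + -2*-2 = 6
y[2] = 1*-2 = -2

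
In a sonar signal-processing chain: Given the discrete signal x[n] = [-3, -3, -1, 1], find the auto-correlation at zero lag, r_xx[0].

The auto-correlation at zero lag r_xx[0] equals the signal energy.
r_xx[0] = sum of x[n]^2 = (-3)^2 + (-3)^2 + (-1)^2 + 1^2
= 9 + 9 + 1 + 1 = 20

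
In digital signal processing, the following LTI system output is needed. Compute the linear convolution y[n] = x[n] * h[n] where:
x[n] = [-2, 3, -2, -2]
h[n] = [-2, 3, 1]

y[n] = sum_k x[k]*h[n-k]. Output length = len(x) + len(h) - 1 = 4 + 3 - 1 = 6.
y[0] = -2*-2 = 4
y[1] = 3*-2 + -2*3 = -12
y[2] = -2*-2 + 3*3 + -2*1 = 11
y[3] = -2*-2 + -2*3 + 3*1 = 1
y[4] = -2*3 + -2*1 = -8
y[5] = -2*1 = -2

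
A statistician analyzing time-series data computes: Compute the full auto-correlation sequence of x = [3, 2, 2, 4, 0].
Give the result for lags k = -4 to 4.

r_xx[k] = sum_m x[m]*x[m+k], indexed from 0, for k = -4 to 4:
  r_xx[-4] = x[4]*x[0] = 0
  r_xx[-3] = x[3]*x[0] + x[4]*x[1] = 12
  r_xx[-2] = x[2]*x[0] + x[3]*x[1] + x[4]*x[2] = 14
  r_xx[-1] = x[1]*x[0] + x[2]*x[1] + x[3]*x[2] + x[4]*x[3] = 18
  r_xx[0] = x[0]*x[0] + x[1]*x[1] + x[2]*x[2] + x[3]*x[3] + x[4]*x[4] = 33
  r_xx[1] = x[0]*x[1] + x[1]*x[2] + x[2]*x[3] + x[3]*x[4] = 18
  r_xx[2] = x[0]*x[2] + x[1]*x[3] + x[2]*x[4] = 14
  r_xx[3] = x[0]*x[3] + x[1]*x[4] = 12
  r_xx[4] = x[0]*x[4] = 0
r_xx = [0, 12, 14, 18, 33, 18, 14, 12, 0]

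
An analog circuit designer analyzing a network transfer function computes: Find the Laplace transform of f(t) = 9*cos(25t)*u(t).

Standard pair: cos(wt)*u(t) <-> s/(s^2+w^2)
With w = 25: L{9*cos(25t)*u(t)} = 9s/(s^2+625)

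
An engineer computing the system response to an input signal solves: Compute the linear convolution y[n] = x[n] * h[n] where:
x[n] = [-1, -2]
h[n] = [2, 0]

y[n] = sum_k x[k]*h[n-k]. Output length = len(x) + len(h) - 1 = 2 + 2 - 1 = 3.
y[0] = -1*2 = -2
y[1] = -2*2 + -1*0 = -4
y[2] = -2*0 = 0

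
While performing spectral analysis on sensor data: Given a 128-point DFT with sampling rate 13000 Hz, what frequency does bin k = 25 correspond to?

The frequency of DFT bin k is: f_k = k * f_s / N
f_25 = 25 * 13000 / 128 = 40625/16 Hz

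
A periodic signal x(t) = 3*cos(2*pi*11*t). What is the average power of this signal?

Average power of A*cos(wt) is A^2/2.
P = 3^2 / 2 = 9/2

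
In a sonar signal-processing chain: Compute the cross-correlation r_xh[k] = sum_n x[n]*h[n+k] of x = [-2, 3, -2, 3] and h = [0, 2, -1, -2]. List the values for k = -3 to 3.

Both sequences indexed from 0 and zero outside their support.
Lags with overlap: k = -3 to 3.
  r_xh[-3] = x[3]*h[0] = 0
  r_xh[-2] = x[2]*h[0] + x[3]*h[1] = 6
  r_xh[-1] = x[1]*h[0] + x[2]*h[1] + x[3]*h[2] = -7
  r_xh[0] = x[0]*h[0] + x[1]*h[1] + x[2]*h[2] + x[3]*h[3] = 2
  r_xh[1] = x[0]*h[1] + x[1]*h[2] + x[2]*h[3] = -3
  r_xh[2] = x[0]*h[2] + x[1]*h[3] = -4
  r_xh[3] = x[0]*h[3] = 4
r_xh = [0, 6, -7, 2, -3, -4, 4] (for k = -3, ..., 3)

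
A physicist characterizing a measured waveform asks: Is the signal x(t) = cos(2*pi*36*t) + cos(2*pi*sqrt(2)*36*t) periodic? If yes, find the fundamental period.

f1 = 36 Hz, f2 = 36*sqrt(2) Hz
Ratio f2/f1 = sqrt(2), which is irrational.
Since the frequency ratio is irrational, no common period exists.
The signal is not periodic.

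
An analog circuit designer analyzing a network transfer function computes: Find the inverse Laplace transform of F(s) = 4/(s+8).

Standard pair: k/(s+a) <-> k*e^(-at)*u(t)
With k=4, a=8: f(t) = 4*e^(-8t)*u(t)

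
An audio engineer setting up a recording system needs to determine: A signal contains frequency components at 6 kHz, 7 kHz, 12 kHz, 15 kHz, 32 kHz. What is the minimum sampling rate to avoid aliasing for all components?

The highest frequency component is f_max = 32 kHz.
Nyquist rate = 2 * f_max = 2 * 32 kHz = 64 kHz.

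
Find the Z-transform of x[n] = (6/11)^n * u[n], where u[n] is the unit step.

The Z-transform of a^n * u[n] is z/(z-a) for |z| > |a|.
Here a = 6/11, so X(z) = z/(z - (6/11)) = 11z/(11z - 6)
ROC: |z| > 6/11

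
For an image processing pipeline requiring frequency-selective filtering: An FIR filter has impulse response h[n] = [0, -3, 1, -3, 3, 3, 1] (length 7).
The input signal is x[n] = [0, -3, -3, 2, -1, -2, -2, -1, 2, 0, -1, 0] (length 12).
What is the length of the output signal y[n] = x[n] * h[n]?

For linear convolution, the output length is:
len(y) = len(x) + len(h) - 1 = 12 + 7 - 1 = 18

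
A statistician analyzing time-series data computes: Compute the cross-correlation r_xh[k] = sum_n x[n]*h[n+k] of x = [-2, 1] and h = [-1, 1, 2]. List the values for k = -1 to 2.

Both sequences indexed from 0 and zero outside their support.
Lags with overlap: k = -1 to 2.
  r_xh[-1] = x[1]*h[0] = -1
  r_xh[0] = x[0]*h[0] + x[1]*h[1] = 3
  r_xh[1] = x[0]*h[1] + x[1]*h[2] = 0
  r_xh[2] = x[0]*h[2] = -4
r_xh = [-1, 3, 0, -4] (for k = -1, ..., 2)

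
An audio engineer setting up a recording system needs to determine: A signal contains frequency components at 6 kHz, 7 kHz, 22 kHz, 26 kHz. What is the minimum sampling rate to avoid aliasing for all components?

The highest frequency component is f_max = 26 kHz.
Nyquist rate = 2 * f_max = 2 * 26 kHz = 52 kHz.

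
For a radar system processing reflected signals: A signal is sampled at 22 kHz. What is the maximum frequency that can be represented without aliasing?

The maximum frequency that can be represented without aliasing
is the Nyquist frequency: f_max = f_s / 2 = 22 kHz / 2 = 11 kHz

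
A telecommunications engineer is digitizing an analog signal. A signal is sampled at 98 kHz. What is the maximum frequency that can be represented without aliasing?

The maximum frequency that can be represented without aliasing
is the Nyquist frequency: f_max = f_s / 2 = 98 kHz / 2 = 49 kHz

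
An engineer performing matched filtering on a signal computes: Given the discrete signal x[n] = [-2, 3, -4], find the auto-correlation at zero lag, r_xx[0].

The auto-correlation at zero lag r_xx[0] equals the signal energy.
r_xx[0] = sum of x[n]^2 = (-2)^2 + 3^2 + (-4)^2
= 4 + 9 + 16 = 29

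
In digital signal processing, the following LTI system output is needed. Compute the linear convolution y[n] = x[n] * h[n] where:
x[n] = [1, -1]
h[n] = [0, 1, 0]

y[n] = sum_k x[k]*h[n-k]. Output length = len(x) + len(h) - 1 = 2 + 3 - 1 = 4.
y[0] = 1*0 = 0
y[1] = -1*0 + 1*1 = 1
y[2] = -1*1 + 1*0 = -1
y[3] = -1*0 = 0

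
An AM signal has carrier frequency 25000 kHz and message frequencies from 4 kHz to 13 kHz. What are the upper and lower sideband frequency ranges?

Upper sideband (USB) = fc + [fm_low, fm_high] = 25000 + [4, 13] = [25004, 25013] kHz
Lower sideband (LSB) = fc - [fm_high, fm_low] = 25000 - [13, 4] = [24987, 24996] kHz
Total occupied spectrum: 24987 kHz to 25013 kHz (plus carrier at 25000 kHz)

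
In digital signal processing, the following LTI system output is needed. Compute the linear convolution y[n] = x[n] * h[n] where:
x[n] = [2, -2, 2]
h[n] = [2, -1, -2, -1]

y[n] = sum_k x[k]*h[n-k]. Output length = len(x) + len(h) - 1 = 3 + 4 - 1 = 6.
y[0] = 2*2 = 4
y[1] = -2*2 + 2*-1 = -6
y[2] = 2*2 + -2*-1 + 2*-2 = 2
y[3] = 2*-1 + -2*-2 + 2*-1 = 0
y[4] = 2*-2 + -2*-1 = -2
y[5] = 2*-1 = -2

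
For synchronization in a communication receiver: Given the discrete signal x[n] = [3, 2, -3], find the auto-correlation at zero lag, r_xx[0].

The auto-correlation at zero lag r_xx[0] equals the signal energy.
r_xx[0] = sum of x[n]^2 = 3^2 + 2^2 + (-3)^2
= 9 + 4 + 9 = 22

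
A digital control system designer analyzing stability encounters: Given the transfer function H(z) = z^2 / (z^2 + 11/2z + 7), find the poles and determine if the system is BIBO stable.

Poles are roots of the denominator: z^2 + 11/2z + 7 = 0.
Quadratic formula: z = [-(11/2) +/- sqrt((11/2)^2 - 4*(7))] / 2
Discriminant = 121/4 - 28 = 9/4; sqrt = 3/2.
z = (-11/2 +/- 3/2) / 2 => z = -2 or z = -7/2.
|p1| = 7/2, |p2| = 2.
For BIBO stability, all poles must lie inside the unit circle (|p| < 1).
System is UNSTABLE since at least one |p| >= 1.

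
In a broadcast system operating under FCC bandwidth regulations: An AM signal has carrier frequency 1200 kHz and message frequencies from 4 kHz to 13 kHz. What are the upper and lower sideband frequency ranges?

Upper sideband (USB) = fc + [fm_low, fm_high] = 1200 + [4, 13] = [1204, 1213] kHz
Lower sideband (LSB) = fc - [fm_high, fm_low] = 1200 - [13, 4] = [1187, 1196] kHz
Total occupied spectrum: 1187 kHz to 1213 kHz (plus carrier at 1200 kHz)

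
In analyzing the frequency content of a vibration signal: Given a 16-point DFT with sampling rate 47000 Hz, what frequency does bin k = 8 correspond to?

The frequency of DFT bin k is: f_k = k * f_s / N
f_8 = 8 * 47000 / 16 = 23500 Hz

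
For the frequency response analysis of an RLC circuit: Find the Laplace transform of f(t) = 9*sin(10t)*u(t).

Standard pair: sin(wt)*u(t) <-> w/(s^2+w^2)
With w = 10: L{9*sin(10t)*u(t)} = 90/(s^2+100)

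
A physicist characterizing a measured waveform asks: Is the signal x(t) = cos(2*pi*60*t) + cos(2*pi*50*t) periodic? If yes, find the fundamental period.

f1 = 60 Hz, f2 = 50 Hz
Period T1 = 1/60, T2 = 1/50
Ratio T1/T2 = 50/60, which is rational.
The signal is periodic with fundamental period T = 1/GCD(60,50) = 1/10 s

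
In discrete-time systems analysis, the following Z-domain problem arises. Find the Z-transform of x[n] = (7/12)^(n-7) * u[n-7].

Time-shifting property: if X(z) = Z{x[n]}, then Z{x[n-d]} = z^(-d) * X(z)
X(z) = z/(z - 7/12) for x[n] = (7/12)^n * u[n]
Z{x[n-7]} = z^(-7) * z/(z - 7/12) = z^(-6)/(z - 7/12)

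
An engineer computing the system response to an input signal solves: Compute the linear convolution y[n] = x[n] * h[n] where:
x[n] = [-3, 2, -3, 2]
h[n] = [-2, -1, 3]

y[n] = sum_k x[k]*h[n-k]. Output length = len(x) + len(h) - 1 = 4 + 3 - 1 = 6.
y[0] = -3*-2 = 6
y[1] = 2*-2 + -3*-1 = -1
y[2] = -3*-2 + 2*-1 + -3*3 = -5
y[3] = 2*-2 + -3*-1 + 2*3 = 5
y[4] = 2*-1 + -3*3 = -11
y[5] = 2*3 = 6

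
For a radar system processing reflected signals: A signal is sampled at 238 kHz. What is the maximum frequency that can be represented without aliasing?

The maximum frequency that can be represented without aliasing
is the Nyquist frequency: f_max = f_s / 2 = 238 kHz / 2 = 119 kHz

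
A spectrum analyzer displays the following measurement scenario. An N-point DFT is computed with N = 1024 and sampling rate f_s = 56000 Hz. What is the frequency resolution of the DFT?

DFT frequency resolution = f_s / N
= 56000 / 1024 = 875/16 Hz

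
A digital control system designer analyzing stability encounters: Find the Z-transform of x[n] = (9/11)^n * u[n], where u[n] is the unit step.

The Z-transform of a^n * u[n] is z/(z-a) for |z| > |a|.
Here a = 9/11, so X(z) = z/(z - (9/11)) = 11z/(11z - 9)
ROC: |z| > 9/11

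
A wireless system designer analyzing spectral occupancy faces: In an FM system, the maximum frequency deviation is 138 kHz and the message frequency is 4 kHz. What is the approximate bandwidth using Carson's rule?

Carson's rule: BW = 2*(delta_f + f_m)
= 2*(138 + 4) kHz = 284 kHz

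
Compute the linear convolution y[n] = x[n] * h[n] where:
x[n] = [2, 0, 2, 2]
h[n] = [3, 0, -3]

y[n] = sum_k x[k]*h[n-k]. Output length = len(x) + len(h) - 1 = 4 + 3 - 1 = 6.
y[0] = 2*3 = 6
y[1] = 0*3 + 2*0 = 0
y[2] = 2*3 + 0*0 + 2*-3 = 0
y[3] = 2*3 + 2*0 + 0*-3 = 6
y[4] = 2*0 + 2*-3 = -6
y[5] = 2*-3 = -6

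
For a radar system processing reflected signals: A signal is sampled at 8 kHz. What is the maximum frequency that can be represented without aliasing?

The maximum frequency that can be represented without aliasing
is the Nyquist frequency: f_max = f_s / 2 = 8 kHz / 2 = 4 kHz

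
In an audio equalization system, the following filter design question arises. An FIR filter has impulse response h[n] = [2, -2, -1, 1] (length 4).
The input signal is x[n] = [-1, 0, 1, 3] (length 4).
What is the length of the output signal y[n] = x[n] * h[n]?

For linear convolution, the output length is:
len(y) = len(x) + len(h) - 1 = 4 + 4 - 1 = 7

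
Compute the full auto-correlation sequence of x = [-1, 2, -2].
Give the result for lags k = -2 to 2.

r_xx[k] = sum_m x[m]*x[m+k], indexed from 0, for k = -2 to 2:
  r_xx[-2] = x[2]*x[0] = 2
  r_xx[-1] = x[1]*x[0] + x[2]*x[1] = -6
  r_xx[0] = x[0]*x[0] + x[1]*x[1] + x[2]*x[2] = 9
  r_xx[1] = x[0]*x[1] + x[1]*x[2] = -6
  r_xx[2] = x[0]*x[2] = 2
r_xx = [2, -6, 9, -6, 2]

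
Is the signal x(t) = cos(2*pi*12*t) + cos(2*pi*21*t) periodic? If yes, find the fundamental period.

f1 = 12 Hz, f2 = 21 Hz
Period T1 = 1/12, T2 = 1/21
Ratio T1/T2 = 21/12, which is rational.
The signal is periodic with fundamental period T = 1/GCD(12,21) = 1/3 s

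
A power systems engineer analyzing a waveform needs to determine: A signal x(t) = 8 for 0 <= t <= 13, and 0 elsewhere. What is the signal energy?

Energy = integral of |x(t)|^2 dt over the signal duration
= 8^2 * 13 = 64 * 13 = 832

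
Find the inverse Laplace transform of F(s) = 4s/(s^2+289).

Standard pair: s/(s^2+w^2) <-> cos(wt)*u(t)
With k=4, w=17: f(t) = 4*cos(17t)*u(t)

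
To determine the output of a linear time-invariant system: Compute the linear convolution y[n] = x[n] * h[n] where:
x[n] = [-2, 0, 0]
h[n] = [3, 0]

y[n] = sum_k x[k]*h[n-k]. Output length = len(x) + len(h) - 1 = 3 + 2 - 1 = 4.
y[0] = -2*3 = -6
y[1] = 0*3 + -2*0 = 0
y[2] = 0*3 + 0*0 = 0
y[3] = 0*0 = 0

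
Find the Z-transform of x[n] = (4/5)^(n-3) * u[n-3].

Time-shifting property: if X(z) = Z{x[n]}, then Z{x[n-d]} = z^(-d) * X(z)
X(z) = z/(z - 4/5) for x[n] = (4/5)^n * u[n]
Z{x[n-3]} = z^(-3) * z/(z - 4/5) = z^(-2)/(z - 4/5)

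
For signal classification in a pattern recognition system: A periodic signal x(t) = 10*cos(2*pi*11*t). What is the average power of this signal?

Average power of A*cos(wt) is A^2/2.
P = 10^2 / 2 = 100/2 = 50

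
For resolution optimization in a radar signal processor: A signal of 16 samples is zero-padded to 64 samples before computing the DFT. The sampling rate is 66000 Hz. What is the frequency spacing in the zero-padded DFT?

Original DFT: N = 16, resolution = f_s/N = 66000/16 = 4125 Hz
Zero-padded DFT: N = 64, resolution = f_s/N = 66000/64 = 4125/4 Hz
Zero-padding interpolates the spectrum (finer frequency grid)
but does NOT improve the true spectral resolution (ability to resolve close frequencies).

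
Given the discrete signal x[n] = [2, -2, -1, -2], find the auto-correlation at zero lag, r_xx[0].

The auto-correlation at zero lag r_xx[0] equals the signal energy.
r_xx[0] = sum of x[n]^2 = 2^2 + (-2)^2 + (-1)^2 + (-2)^2
= 4 + 4 + 1 + 4 = 13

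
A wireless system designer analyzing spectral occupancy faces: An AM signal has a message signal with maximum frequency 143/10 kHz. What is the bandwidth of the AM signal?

In AM (double-sideband), the bandwidth is twice the message frequency.
BW = 2 * f_m = 2 * 143/10 kHz = 143/5 kHz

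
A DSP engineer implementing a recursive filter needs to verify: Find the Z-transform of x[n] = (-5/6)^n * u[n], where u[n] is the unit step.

The Z-transform of a^n * u[n] is z/(z-a) for |z| > |a|.
Here a = -5/6, so X(z) = z/(z - (-5/6)) = 6z/(6z + 5)
ROC: |z| > 5/6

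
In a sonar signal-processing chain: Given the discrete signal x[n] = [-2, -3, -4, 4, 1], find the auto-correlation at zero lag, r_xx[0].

The auto-correlation at zero lag r_xx[0] equals the signal energy.
r_xx[0] = sum of x[n]^2 = (-2)^2 + (-3)^2 + (-4)^2 + 4^2 + 1^2
= 4 + 9 + 16 + 16 + 1 = 46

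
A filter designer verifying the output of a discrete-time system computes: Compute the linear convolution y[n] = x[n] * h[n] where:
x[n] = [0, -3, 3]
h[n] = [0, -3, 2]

y[n] = sum_k x[k]*h[n-k]. Output length = len(x) + len(h) - 1 = 3 + 3 - 1 = 5.
y[0] = 0*0 = 0
y[1] = -3*0 + 0*-3 = 0
y[2] = 3*0 + -3*-3 + 0*2 = 9
y[3] = 3*-3 + -3*2 = -15
y[4] = 3*2 = 6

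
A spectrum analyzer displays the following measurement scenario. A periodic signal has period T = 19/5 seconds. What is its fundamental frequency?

The fundamental frequency is the reciprocal of the period.
f = 1/T = 1/(19/5) = 5/19 Hz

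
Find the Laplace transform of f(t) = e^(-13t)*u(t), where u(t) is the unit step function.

Standard Laplace transform pair:
e^(-at)*u(t) <-> 1/(s+a)
With a = 13: L{e^(-13t)*u(t)} = 1/(s+13), ROC: Re(s) > -13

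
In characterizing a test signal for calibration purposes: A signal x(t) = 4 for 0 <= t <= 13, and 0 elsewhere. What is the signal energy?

Energy = integral of |x(t)|^2 dt over the signal duration
= 4^2 * 13 = 16 * 13 = 208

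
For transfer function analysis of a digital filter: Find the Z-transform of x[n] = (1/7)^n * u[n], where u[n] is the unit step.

The Z-transform of a^n * u[n] is z/(z-a) for |z| > |a|.
Here a = 1/7, so X(z) = z/(z - (1/7)) = 7z/(7z - 1)
ROC: |z| > 1/7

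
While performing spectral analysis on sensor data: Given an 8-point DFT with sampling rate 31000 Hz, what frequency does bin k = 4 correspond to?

The frequency of DFT bin k is: f_k = k * f_s / N
f_4 = 4 * 31000 / 8 = 15500 Hz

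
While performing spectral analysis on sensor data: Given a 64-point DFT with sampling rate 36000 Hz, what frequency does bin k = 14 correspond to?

The frequency of DFT bin k is: f_k = k * f_s / N
f_14 = 14 * 36000 / 64 = 7875 Hz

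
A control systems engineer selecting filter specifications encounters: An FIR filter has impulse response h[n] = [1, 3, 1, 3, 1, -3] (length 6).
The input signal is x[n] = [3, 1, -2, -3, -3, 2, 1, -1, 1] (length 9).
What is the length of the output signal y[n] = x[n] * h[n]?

For linear convolution, the output length is:
len(y) = len(x) + len(h) - 1 = 9 + 6 - 1 = 14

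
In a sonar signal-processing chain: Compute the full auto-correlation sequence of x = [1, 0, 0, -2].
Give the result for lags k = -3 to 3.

r_xx[k] = sum_m x[m]*x[m+k], indexed from 0, for k = -3 to 3:
  r_xx[-3] = x[3]*x[0] = -2
  r_xx[-2] = x[2]*x[0] + x[3]*x[1] = 0
  r_xx[-1] = x[1]*x[0] + x[2]*x[1] + x[3]*x[2] = 0
  r_xx[0] = x[0]*x[0] + x[1]*x[1] + x[2]*x[2] + x[3]*x[3] = 5
  r_xx[1] = x[0]*x[1] + x[1]*x[2] + x[2]*x[3] = 0
  r_xx[2] = x[0]*x[2] + x[1]*x[3] = 0
  r_xx[3] = x[0]*x[3] = -2
r_xx = [-2, 0, 0, 5, 0, 0, -2]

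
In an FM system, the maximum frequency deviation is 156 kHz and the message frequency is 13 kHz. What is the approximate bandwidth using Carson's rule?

Carson's rule: BW = 2*(delta_f + f_m)
= 2*(156 + 13) kHz = 338 kHz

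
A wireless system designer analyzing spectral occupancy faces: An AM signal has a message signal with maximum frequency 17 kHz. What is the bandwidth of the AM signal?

In AM (double-sideband), the bandwidth is twice the message frequency.
BW = 2 * f_m = 2 * 17 kHz = 34 kHz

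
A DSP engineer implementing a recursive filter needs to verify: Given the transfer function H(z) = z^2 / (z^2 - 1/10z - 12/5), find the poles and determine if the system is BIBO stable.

Poles are roots of the denominator: z^2 - 1/10z - 12/5 = 0.
Quadratic formula: z = [-(-1/10) +/- sqrt((-1/10)^2 - 4*(-12/5))] / 2
Discriminant = 1/100 + 48/5 = 961/100; sqrt = 31/10.
z = (1/10 +/- 31/10) / 2 => z = 8/5 or z = -3/2.
|p1| = 3/2, |p2| = 8/5.
For BIBO stability, all poles must lie inside the unit circle (|p| < 1).
System is UNSTABLE since at least one |p| >= 1.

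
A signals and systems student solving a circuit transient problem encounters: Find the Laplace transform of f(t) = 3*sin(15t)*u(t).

Standard pair: sin(wt)*u(t) <-> w/(s^2+w^2)
With w = 15: L{3*sin(15t)*u(t)} = 45/(s^2+225)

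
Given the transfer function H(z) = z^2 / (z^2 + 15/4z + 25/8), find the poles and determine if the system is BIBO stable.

Poles are roots of the denominator: z^2 + 15/4z + 25/8 = 0.
Quadratic formula: z = [-(15/4) +/- sqrt((15/4)^2 - 4*(25/8))] / 2
Discriminant = 225/16 - 25/2 = 25/16; sqrt = 5/4.
z = (-15/4 +/- 5/4) / 2 => z = -5/4 or z = -5/2.
|p1| = 5/4, |p2| = 5/2.
For BIBO stability, all poles must lie inside the unit circle (|p| < 1).
System is UNSTABLE since at least one |p| >= 1.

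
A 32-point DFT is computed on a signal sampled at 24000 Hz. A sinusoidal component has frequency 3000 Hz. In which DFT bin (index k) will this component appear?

DFT frequency resolution = f_s/N = 24000/32 = 750 Hz
Bin index k = f_signal / resolution = 3000 / 750 = 4
The signal frequency 3000 Hz falls in DFT bin k = 4.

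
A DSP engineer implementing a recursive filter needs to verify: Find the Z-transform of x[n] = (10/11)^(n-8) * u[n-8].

Time-shifting property: if X(z) = Z{x[n]}, then Z{x[n-d]} = z^(-d) * X(z)
X(z) = z/(z - 10/11) for x[n] = (10/11)^n * u[n]
Z{x[n-8]} = z^(-8) * z/(z - 10/11) = z^(-7)/(z - 10/11)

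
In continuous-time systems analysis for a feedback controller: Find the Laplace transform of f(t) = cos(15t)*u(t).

Standard pair: cos(wt)*u(t) <-> s/(s^2+w^2)
With w = 15: L{cos(15t)*u(t)} = s/(s^2+225)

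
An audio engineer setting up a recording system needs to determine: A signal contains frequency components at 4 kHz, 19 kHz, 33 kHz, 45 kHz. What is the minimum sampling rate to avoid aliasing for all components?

The highest frequency component is f_max = 45 kHz.
Nyquist rate = 2 * f_max = 2 * 45 kHz = 90 kHz.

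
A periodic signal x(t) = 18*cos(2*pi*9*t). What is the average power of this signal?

Average power of A*cos(wt) is A^2/2.
P = 18^2 / 2 = 324/2 = 162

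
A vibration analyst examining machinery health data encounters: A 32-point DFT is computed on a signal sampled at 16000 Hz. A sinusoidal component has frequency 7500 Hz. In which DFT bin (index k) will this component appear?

DFT frequency resolution = f_s/N = 16000/32 = 500 Hz
Bin index k = f_signal / resolution = 7500 / 500 = 15
The signal frequency 7500 Hz falls in DFT bin k = 15.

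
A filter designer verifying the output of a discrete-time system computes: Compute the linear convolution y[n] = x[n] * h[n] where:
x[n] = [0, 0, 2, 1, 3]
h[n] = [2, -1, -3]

y[n] = sum_k x[k]*h[n-k]. Output length = len(x) + len(h) - 1 = 5 + 3 - 1 = 7.
y[0] = 0*2 = 0
y[1] = 0*2 + 0*-1 = 0
y[2] = 2*2 + 0*-1 + 0*-3 = 4
y[3] = 1*2 + 2*-1 + 0*-3 = 0
y[4] = 3*2 + 1*-1 + 2*-3 = -1
y[5] = 3*-1 + 1*-3 = -6
y[6] = 3*-3 = -9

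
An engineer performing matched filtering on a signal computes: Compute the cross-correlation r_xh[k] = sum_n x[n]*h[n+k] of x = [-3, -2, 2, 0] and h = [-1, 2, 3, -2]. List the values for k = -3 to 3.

Both sequences indexed from 0 and zero outside their support.
Lags with overlap: k = -3 to 3.
  r_xh[-3] = x[3]*h[0] = 0
  r_xh[-2] = x[2]*h[0] + x[3]*h[1] = -2
  r_xh[-1] = x[1]*h[0] + x[2]*h[1] + x[3]*h[2] = 6
  r_xh[0] = x[0]*h[0] + x[1]*h[1] + x[2]*h[2] + x[3]*h[3] = 5
  r_xh[1] = x[0]*h[1] + x[1]*h[2] + x[2]*h[3] = -16
  r_xh[2] = x[0]*h[2] + x[1]*h[3] = -5
  r_xh[3] = x[0]*h[3] = 6
r_xh = [0, -2, 6, 5, -16, -5, 6] (for k = -3, ..., 3)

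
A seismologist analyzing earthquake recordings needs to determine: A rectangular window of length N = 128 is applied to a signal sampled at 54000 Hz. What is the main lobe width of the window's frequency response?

For a rectangular window of length N,
the main lobe width in frequency is 2*f_s/N.
= 2*54000/128 = 3375/4 Hz
This determines the minimum frequency separation for resolving two sinusoids.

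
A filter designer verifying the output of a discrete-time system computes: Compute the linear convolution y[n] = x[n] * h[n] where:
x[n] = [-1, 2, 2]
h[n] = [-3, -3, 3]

y[n] = sum_k x[k]*h[n-k]. Output length = len(x) + len(h) - 1 = 3 + 3 - 1 = 5.
y[0] = -1*-3 = 3
y[1] = 2*-3 + -1*-3 = -3
y[2] = 2*-3 + 2*-3 + -1*3 = -15
y[3] = 2*-3 + 2*3 = 0
y[4] = 2*3 = 6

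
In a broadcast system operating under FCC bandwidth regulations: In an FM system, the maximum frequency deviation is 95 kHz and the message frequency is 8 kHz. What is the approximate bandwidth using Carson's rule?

Carson's rule: BW = 2*(delta_f + f_m)
= 2*(95 + 8) kHz = 206 kHz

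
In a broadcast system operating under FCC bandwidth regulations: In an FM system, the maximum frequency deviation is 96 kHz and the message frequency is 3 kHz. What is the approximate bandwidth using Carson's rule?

Carson's rule: BW = 2*(delta_f + f_m)
= 2*(96 + 3) kHz = 198 kHz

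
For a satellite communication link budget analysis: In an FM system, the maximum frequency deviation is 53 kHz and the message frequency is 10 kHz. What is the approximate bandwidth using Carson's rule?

Carson's rule: BW = 2*(delta_f + f_m)
= 2*(53 + 10) kHz = 126 kHz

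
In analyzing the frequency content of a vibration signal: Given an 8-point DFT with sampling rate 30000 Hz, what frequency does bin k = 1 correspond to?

The frequency of DFT bin k is: f_k = k * f_s / N
f_1 = 1 * 30000 / 8 = 3750 Hz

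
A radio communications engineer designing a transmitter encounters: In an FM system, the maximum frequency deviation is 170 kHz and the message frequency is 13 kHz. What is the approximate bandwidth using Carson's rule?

Carson's rule: BW = 2*(delta_f + f_m)
= 2*(170 + 13) kHz = 366 kHz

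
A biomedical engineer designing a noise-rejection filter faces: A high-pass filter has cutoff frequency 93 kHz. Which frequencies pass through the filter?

A high-pass filter passes all frequencies above the cutoff frequency 93 kHz and attenuates lower frequencies.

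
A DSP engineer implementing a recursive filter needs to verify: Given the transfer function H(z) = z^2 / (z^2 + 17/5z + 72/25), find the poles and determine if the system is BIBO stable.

Poles are roots of the denominator: z^2 + 17/5z + 72/25 = 0.
Quadratic formula: z = [-(17/5) +/- sqrt((17/5)^2 - 4*(72/25))] / 2
Discriminant = 289/25 - 288/25 = 1/25; sqrt = 1/5.
z = (-17/5 +/- 1/5) / 2 => z = -8/5 or z = -9/5.
|p1| = 9/5, |p2| = 8/5.
For BIBO stability, all poles must lie inside the unit circle (|p| < 1).
System is UNSTABLE since at least one |p| >= 1.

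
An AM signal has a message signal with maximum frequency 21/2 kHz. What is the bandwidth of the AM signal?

In AM (double-sideband), the bandwidth is twice the message frequency.
BW = 2 * f_m = 2 * 21/2 kHz = 21 kHz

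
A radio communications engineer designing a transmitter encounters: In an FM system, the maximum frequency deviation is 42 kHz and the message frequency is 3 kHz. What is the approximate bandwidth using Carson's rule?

Carson's rule: BW = 2*(delta_f + f_m)
= 2*(42 + 3) kHz = 90 kHz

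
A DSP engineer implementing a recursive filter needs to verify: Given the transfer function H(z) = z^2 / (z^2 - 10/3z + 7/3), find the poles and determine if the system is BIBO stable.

Poles are roots of the denominator: z^2 - 10/3z + 7/3 = 0.
Quadratic formula: z = [-(-10/3) +/- sqrt((-10/3)^2 - 4*(7/3))] / 2
Discriminant = 100/9 - 28/3 = 16/9; sqrt = 4/3.
z = (10/3 +/- 4/3) / 2 => z = 7/3 or z = 1.
|p1| = 7/3, |p2| = 1.
For BIBO stability, all poles must lie inside the unit circle (|p| < 1).
System is UNSTABLE since at least one |p| >= 1.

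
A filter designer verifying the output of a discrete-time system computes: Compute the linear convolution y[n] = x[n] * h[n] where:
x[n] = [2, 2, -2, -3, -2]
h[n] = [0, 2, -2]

y[n] = sum_k x[k]*h[n-k]. Output length = len(x) + len(h) - 1 = 5 + 3 - 1 = 7.
y[0] = 2*0 = 0
y[1] = 2*0 + 2*2 = 4
y[2] = -2*0 + 2*2 + 2*-2 = 0
y[3] = -3*0 + -2*2 + 2*-2 = -8
y[4] = -2*0 + -3*2 + -2*-2 = -2
y[5] = -2*2 + -3*-2 = 2
y[6] = -2*-2 = 4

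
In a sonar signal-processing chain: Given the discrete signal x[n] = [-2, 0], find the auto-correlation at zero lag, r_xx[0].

The auto-correlation at zero lag r_xx[0] equals the signal energy.
r_xx[0] = sum of x[n]^2 = (-2)^2 + 0^2
= 4 + 0 = 4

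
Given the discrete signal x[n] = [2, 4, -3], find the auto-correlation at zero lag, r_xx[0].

The auto-correlation at zero lag r_xx[0] equals the signal energy.
r_xx[0] = sum of x[n]^2 = 2^2 + 4^2 + (-3)^2
= 4 + 16 + 9 = 29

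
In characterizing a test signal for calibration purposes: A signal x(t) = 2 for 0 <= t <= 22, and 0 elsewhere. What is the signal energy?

Energy = integral of |x(t)|^2 dt over the signal duration
= 2^2 * 22 = 4 * 22 = 88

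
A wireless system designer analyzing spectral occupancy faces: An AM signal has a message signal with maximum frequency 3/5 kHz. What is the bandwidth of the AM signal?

In AM (double-sideband), the bandwidth is twice the message frequency.
BW = 2 * f_m = 2 * 3/5 kHz = 6/5 kHz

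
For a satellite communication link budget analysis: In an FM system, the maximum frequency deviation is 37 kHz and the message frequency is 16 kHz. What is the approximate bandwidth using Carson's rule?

Carson's rule: BW = 2*(delta_f + f_m)
= 2*(37 + 16) kHz = 106 kHz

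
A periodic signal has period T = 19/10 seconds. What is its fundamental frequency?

The fundamental frequency is the reciprocal of the period.
f = 1/T = 1/(19/10) = 10/19 Hz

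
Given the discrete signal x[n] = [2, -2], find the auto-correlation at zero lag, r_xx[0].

The auto-correlation at zero lag r_xx[0] equals the signal energy.
r_xx[0] = sum of x[n]^2 = 2^2 + (-2)^2
= 4 + 4 = 8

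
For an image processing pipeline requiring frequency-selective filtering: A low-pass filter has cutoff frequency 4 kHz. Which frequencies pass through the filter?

A low-pass filter passes all frequencies below the cutoff frequency 4 kHz and attenuates higher frequencies.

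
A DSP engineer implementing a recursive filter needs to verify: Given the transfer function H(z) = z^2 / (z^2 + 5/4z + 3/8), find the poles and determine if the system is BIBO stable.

Poles are roots of the denominator: z^2 + 5/4z + 3/8 = 0.
Quadratic formula: z = [-(5/4) +/- sqrt((5/4)^2 - 4*(3/8))] / 2
Discriminant = 25/16 - 3/2 = 1/16; sqrt = 1/4.
z = (-5/4 +/- 1/4) / 2 => z = -1/2 or z = -3/4.
|p1| = 3/4, |p2| = 1/2.
For BIBO stability, all poles must lie inside the unit circle (|p| < 1).
System is STABLE since both |p| < 1.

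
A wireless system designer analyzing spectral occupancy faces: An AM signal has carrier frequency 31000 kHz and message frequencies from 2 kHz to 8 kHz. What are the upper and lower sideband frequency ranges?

Upper sideband (USB) = fc + [fm_low, fm_high] = 31000 + [2, 8] = [31002, 31008] kHz
Lower sideband (LSB) = fc - [fm_high, fm_low] = 31000 - [8, 2] = [30992, 30998] kHz
Total occupied spectrum: 30992 kHz to 31008 kHz (plus carrier at 31000 kHz)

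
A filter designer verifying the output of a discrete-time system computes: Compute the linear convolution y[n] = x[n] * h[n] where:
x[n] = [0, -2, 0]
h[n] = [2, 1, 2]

y[n] = sum_k x[k]*h[n-k]. Output length = len(x) + len(h) - 1 = 3 + 3 - 1 = 5.
y[0] = 0*2 = 0
y[1] = -2*2 + 0*1 = -4
y[2] = 0*2 + -2*1 + 0*2 = -2
y[3] = 0*1 + -2*2 = -4
y[4] = 0*2 = 0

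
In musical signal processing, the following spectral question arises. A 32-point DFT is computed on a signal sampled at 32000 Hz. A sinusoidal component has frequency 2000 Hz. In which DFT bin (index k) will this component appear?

DFT frequency resolution = f_s/N = 32000/32 = 1000 Hz
Bin index k = f_signal / resolution = 2000 / 1000 = 2
The signal frequency 2000 Hz falls in DFT bin k = 2.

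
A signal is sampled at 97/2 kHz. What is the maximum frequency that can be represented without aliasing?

The maximum frequency that can be represented without aliasing
is the Nyquist frequency: f_max = f_s / 2 = 97/2 kHz / 2 = 97/4 kHz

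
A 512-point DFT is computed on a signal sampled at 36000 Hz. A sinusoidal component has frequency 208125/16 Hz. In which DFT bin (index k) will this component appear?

DFT frequency resolution = f_s/N = 36000/512 = 1125/16 Hz
Bin index k = f_signal / resolution = 208125/16 / 1125/16 = 185
The signal frequency 208125/16 Hz falls in DFT bin k = 185.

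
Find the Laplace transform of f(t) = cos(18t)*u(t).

Standard pair: cos(wt)*u(t) <-> s/(s^2+w^2)
With w = 18: L{cos(18t)*u(t)} = s/(s^2+324)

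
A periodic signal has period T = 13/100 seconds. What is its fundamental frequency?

The fundamental frequency is the reciprocal of the period.
f = 1/T = 1/(13/100) = 100/13 Hz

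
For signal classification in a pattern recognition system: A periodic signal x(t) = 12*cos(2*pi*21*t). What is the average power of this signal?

Average power of A*cos(wt) is A^2/2.
P = 12^2 / 2 = 144/2 = 72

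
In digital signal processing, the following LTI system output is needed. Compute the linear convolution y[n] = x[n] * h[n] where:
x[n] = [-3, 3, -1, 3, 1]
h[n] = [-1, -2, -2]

y[n] = sum_k x[k]*h[n-k]. Output length = len(x) + len(h) - 1 = 5 + 3 - 1 = 7.
y[0] = -3*-1 = 3
y[1] = 3*-1 + -3*-2 = 3
y[2] = -1*-1 + 3*-2 + -3*-2 = 1
y[3] = 3*-1 + -1*-2 + 3*-2 = -7
y[4] = 1*-1 + 3*-2 + -1*-2 = -5
y[5] = 1*-2 + 3*-2 = -8
y[6] = 1*-2 = -2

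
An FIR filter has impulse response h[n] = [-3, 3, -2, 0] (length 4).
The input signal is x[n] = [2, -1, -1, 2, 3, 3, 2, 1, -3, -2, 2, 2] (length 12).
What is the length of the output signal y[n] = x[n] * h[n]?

For linear convolution, the output length is:
len(y) = len(x) + len(h) - 1 = 12 + 4 - 1 = 15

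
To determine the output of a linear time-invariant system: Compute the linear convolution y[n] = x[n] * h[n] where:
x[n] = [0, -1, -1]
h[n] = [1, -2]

y[n] = sum_k x[k]*h[n-k]. Output length = len(x) + len(h) - 1 = 3 + 2 - 1 = 4.
y[0] = 0*1 = 0
y[1] = -1*1 + 0*-2 = -1
y[2] = -1*1 + -1*-2 = 1
y[3] = -1*-2 = 2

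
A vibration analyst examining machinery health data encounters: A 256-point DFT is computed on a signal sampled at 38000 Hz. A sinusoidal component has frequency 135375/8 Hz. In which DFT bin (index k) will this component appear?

DFT frequency resolution = f_s/N = 38000/256 = 2375/16 Hz
Bin index k = f_signal / resolution = 135375/8 / 2375/16 = 114
The signal frequency 135375/8 Hz falls in DFT bin k = 114.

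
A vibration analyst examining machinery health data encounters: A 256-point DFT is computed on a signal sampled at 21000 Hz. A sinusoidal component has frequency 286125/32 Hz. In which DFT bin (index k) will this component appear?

DFT frequency resolution = f_s/N = 21000/256 = 2625/32 Hz
Bin index k = f_signal / resolution = 286125/32 / 2625/32 = 109
The signal frequency 286125/32 Hz falls in DFT bin k = 109.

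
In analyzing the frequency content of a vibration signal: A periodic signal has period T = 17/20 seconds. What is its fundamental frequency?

The fundamental frequency is the reciprocal of the period.
f = 1/T = 1/(17/20) = 20/17 Hz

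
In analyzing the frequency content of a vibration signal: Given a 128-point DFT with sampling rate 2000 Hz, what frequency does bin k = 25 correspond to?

The frequency of DFT bin k is: f_k = k * f_s / N
f_25 = 25 * 2000 / 128 = 3125/8 Hz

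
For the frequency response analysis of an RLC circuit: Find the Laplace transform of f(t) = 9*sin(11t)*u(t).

Standard pair: sin(wt)*u(t) <-> w/(s^2+w^2)
With w = 11: L{9*sin(11t)*u(t)} = 99/(s^2+121)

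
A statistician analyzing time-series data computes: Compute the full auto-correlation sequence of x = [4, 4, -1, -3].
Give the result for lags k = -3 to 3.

r_xx[k] = sum_m x[m]*x[m+k], indexed from 0, for k = -3 to 3:
  r_xx[-3] = x[3]*x[0] = -12
  r_xx[-2] = x[2]*x[0] + x[3]*x[1] = -16
  r_xx[-1] = x[1]*x[0] + x[2]*x[1] + x[3]*x[2] = 15
  r_xx[0] = x[0]*x[0] + x[1]*x[1] + x[2]*x[2] + x[3]*x[3] = 42
  r_xx[1] = x[0]*x[1] + x[1]*x[2] + x[2]*x[3] = 15
  r_xx[2] = x[0]*x[2] + x[1]*x[3] = -16
  r_xx[3] = x[0]*x[3] = -12
r_xx = [-12, -16, 15, 42, 15, -16, -12]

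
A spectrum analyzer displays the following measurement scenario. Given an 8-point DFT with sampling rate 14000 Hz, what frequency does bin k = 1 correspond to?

The frequency of DFT bin k is: f_k = k * f_s / N
f_1 = 1 * 14000 / 8 = 1750 Hz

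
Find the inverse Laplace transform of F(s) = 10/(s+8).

Standard pair: k/(s+a) <-> k*e^(-at)*u(t)
With k=10, a=8: f(t) = 10*e^(-8t)*u(t)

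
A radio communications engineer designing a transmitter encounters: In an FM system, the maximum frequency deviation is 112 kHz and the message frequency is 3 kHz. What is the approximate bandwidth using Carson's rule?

Carson's rule: BW = 2*(delta_f + f_m)
= 2*(112 + 3) kHz = 230 kHz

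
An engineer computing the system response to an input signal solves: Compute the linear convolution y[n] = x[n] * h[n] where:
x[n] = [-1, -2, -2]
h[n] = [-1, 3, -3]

y[n] = sum_k x[k]*h[n-k]. Output length = len(x) + len(h) - 1 = 3 + 3 - 1 = 5.
y[0] = -1*-1 = 1
y[1] = -2*-1 + -1*3 = -1
y[2] = -2*-1 + -2*3 + -1*-3 = -1
y[3] = -2*3 + -2*-3 = 0
y[4] = -2*-3 = 6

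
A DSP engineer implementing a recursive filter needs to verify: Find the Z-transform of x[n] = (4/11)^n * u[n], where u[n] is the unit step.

The Z-transform of a^n * u[n] is z/(z-a) for |z| > |a|.
Here a = 4/11, so X(z) = z/(z - (4/11)) = 11z/(11z - 4)
ROC: |z| > 4/11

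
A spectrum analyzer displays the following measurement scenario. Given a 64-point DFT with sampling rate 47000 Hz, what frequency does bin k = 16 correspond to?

The frequency of DFT bin k is: f_k = k * f_s / N
f_16 = 16 * 47000 / 64 = 11750 Hz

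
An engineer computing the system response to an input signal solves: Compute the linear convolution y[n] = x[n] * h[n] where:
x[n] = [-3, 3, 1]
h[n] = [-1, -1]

y[n] = sum_k x[k]*h[n-k]. Output length = len(x) + len(h) - 1 = 3 + 2 - 1 = 4.
y[0] = -3*-1 = 3
y[1] = 3*-1 + -3*-1 = 0
y[2] = 1*-1 + 3*-1 = -4
y[3] = 1*-1 = -1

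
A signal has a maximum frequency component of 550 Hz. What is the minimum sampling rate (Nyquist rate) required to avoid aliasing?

By the Nyquist-Shannon sampling theorem,
the minimum sampling rate (Nyquist rate) must be at least 2 * f_max.
Nyquist rate = 2 * 550 Hz = 1100 Hz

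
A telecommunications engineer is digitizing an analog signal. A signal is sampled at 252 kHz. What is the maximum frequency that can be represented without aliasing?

The maximum frequency that can be represented without aliasing
is the Nyquist frequency: f_max = f_s / 2 = 252 kHz / 2 = 126 kHz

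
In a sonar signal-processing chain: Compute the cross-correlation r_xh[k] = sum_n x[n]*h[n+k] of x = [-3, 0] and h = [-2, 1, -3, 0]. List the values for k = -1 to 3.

Both sequences indexed from 0 and zero outside their support.
Lags with overlap: k = -1 to 3.
  r_xh[-1] = x[1]*h[0] = 0
  r_xh[0] = x[0]*h[0] + x[1]*h[1] = 6
  r_xh[1] = x[0]*h[1] + x[1]*h[2] = -3
  r_xh[2] = x[0]*h[2] + x[1]*h[3] = 9
  r_xh[3] = x[0]*h[3] = 0
r_xh = [0, 6, -3, 9, 0] (for k = -1, ..., 3)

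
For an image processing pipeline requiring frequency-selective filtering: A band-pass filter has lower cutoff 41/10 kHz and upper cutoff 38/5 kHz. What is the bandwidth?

Bandwidth = f_high - f_low
= 38/5 kHz - 41/10 kHz = 7/2 kHz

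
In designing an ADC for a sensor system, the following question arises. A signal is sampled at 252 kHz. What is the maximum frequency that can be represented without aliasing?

The maximum frequency that can be represented without aliasing
is the Nyquist frequency: f_max = f_s / 2 = 252 kHz / 2 = 126 kHz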